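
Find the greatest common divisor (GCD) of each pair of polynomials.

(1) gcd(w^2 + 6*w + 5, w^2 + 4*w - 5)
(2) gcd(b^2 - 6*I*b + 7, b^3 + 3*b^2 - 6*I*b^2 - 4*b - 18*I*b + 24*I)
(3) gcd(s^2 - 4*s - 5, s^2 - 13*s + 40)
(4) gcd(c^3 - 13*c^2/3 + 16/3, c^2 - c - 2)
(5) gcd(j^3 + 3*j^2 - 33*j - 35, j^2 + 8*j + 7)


(1) = gcd((w + 1)*(w + 5), (w - 1)*(w + 5)) = w + 5
(2) = 1
(3) = gcd((s - 5)*(s + 1), (s - 8)*(s - 5)) = s - 5
(4) = c + 1
(5) = j^2 + 8*j + 7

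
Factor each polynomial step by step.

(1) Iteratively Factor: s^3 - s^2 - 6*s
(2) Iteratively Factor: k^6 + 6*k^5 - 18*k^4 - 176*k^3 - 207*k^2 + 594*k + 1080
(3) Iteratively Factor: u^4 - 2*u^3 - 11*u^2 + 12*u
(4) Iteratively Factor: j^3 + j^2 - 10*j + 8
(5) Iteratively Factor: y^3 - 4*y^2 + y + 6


(1) = (s + 2)*(s^2 - 3*s) = (s - 3)*(s + 2)*(s)
(2) = (k - 5)*(k^5 + 11*k^4 + 37*k^3 + 9*k^2 - 162*k - 216) = (k - 5)*(k + 4)*(k^4 + 7*k^3 + 9*k^2 - 27*k - 54) = (k - 5)*(k + 3)*(k + 4)*(k^3 + 4*k^2 - 3*k - 18) = (k - 5)*(k + 3)^2*(k + 4)*(k^2 + k - 6) = (k - 5)*(k + 3)^3*(k + 4)*(k - 2)
(3) = (u)*(u^3 - 2*u^2 - 11*u + 12) = u*(u + 3)*(u^2 - 5*u + 4) = u*(u - 1)*(u + 3)*(u - 4)
(4) = (j - 2)*(j^2 + 3*j - 4) = (j - 2)*(j + 4)*(j - 1)
(5) = (y + 1)*(y^2 - 5*y + 6) = (y - 3)*(y + 1)*(y - 2)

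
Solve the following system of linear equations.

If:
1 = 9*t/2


Then:
t = 2/9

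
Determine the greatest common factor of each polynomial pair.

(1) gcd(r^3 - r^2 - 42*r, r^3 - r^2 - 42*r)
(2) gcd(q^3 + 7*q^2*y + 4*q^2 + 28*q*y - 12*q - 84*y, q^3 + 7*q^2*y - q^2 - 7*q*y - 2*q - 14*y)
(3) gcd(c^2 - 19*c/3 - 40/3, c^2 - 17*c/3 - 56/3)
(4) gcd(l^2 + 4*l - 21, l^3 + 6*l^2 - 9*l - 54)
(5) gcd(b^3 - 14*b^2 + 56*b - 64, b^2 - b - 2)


(1) = r^3 - r^2 - 42*r
(2) = gcd((q - 2)*(q + 6)*(q + 7*y), (q - 2)*(q + 1)*(q + 7*y)) = q^2 + 7*q*y - 2*q - 14*y
(3) = gcd((c - 8)*(c + 5/3), (c - 8)*(c + 7/3)) = c - 8
(4) = gcd((l - 3)*(l + 7), (l - 3)*(l + 3)*(l + 6)) = l - 3
(5) = gcd((b - 8)*(b - 4)*(b - 2), (b - 2)*(b + 1)) = b - 2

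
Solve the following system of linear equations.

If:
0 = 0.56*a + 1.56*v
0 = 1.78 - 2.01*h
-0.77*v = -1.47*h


Then:
a = -4.71
h = 0.89
v = 1.69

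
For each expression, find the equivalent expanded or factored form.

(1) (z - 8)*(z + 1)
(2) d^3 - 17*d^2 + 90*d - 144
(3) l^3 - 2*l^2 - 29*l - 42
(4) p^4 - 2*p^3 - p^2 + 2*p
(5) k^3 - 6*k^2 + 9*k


(1) = z^2 - 7*z - 8
(2) = (d - 8)*(d - 6)*(d - 3)
(3) = (l - 7)*(l + 2)*(l + 3)
(4) = p*(p - 2)*(p - 1)*(p + 1)
(5) = k*(k - 3)^2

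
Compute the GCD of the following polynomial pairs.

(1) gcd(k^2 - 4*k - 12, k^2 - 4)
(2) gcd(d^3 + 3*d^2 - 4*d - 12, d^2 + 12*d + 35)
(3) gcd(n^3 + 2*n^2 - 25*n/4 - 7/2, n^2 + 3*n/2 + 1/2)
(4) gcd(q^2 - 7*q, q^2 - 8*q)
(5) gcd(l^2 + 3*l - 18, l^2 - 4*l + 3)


(1) = gcd((k - 6)*(k + 2), (k - 2)*(k + 2)) = k + 2
(2) = 1
(3) = n + 1/2
(4) = gcd(q*(q - 7), q*(q - 8)) = q
(5) = gcd((l - 3)*(l + 6), (l - 3)*(l - 1)) = l - 3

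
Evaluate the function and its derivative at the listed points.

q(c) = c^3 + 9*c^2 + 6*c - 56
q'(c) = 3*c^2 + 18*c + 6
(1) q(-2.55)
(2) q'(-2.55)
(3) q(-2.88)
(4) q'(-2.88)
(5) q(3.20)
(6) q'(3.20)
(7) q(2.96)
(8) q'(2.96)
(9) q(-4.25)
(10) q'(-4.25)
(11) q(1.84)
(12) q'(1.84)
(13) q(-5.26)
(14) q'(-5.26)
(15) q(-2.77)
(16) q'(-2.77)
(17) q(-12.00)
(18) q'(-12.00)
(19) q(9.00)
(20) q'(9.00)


(1) = -29.36
(2) = -20.39
(3) = -22.52
(4) = -20.96
(5) = 88.13
(6) = 94.32
(7) = 66.55
(8) = 85.56
(9) = 4.30
(10) = -16.31
(11) = -8.26
(12) = 49.28
(13) = 15.92
(14) = -5.68
(15) = -24.82
(16) = -20.84
(17) = -560.00
(18) = 222.00
(19) = 1456.00
(20) = 411.00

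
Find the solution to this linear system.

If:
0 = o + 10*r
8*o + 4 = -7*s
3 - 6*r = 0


Then:
o = -5
r = 1/2
s = 36/7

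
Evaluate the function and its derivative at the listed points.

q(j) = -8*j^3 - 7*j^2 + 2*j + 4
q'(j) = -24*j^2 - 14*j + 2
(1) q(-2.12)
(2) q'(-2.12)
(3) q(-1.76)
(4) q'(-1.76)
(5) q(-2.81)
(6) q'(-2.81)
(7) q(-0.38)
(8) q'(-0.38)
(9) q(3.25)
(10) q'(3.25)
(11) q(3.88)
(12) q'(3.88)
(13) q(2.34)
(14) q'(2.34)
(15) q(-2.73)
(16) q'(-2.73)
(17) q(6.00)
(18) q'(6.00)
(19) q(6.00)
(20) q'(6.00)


(1) = 44.52
(2) = -76.19
(3) = 22.41
(4) = -47.70
(5) = 120.61
(6) = -148.17
(7) = 2.67
(8) = 3.85
(9) = -338.06
(10) = -297.00
(11) = -560.91
(12) = -413.63
(13) = -132.15
(14) = -162.17
(15) = 109.14
(16) = -138.65
(17) = -1964.00
(18) = -946.00
(19) = -1964.00
(20) = -946.00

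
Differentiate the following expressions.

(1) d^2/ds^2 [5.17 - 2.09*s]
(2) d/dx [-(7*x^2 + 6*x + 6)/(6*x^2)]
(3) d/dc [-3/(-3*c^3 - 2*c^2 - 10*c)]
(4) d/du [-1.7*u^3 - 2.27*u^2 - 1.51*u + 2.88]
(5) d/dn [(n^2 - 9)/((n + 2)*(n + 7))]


(1) = 0
(2) = (x + 2)/x^3
(3) = 3*(-9*c^2 - 4*c - 10)/(c^2*(3*c^2 + 2*c + 10)^2)
(4) = -5.1*u^2 - 4.54*u - 1.51
(5) = (9*n^2 + 46*n + 81)/(n^4 + 18*n^3 + 109*n^2 + 252*n + 196)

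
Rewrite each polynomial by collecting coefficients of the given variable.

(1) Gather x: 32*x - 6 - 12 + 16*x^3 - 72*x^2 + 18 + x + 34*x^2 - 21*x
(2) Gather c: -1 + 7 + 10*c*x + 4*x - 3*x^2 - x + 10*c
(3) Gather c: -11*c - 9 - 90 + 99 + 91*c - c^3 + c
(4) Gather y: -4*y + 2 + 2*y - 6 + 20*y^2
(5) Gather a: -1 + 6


(1) = 16*x^3 - 38*x^2 + 12*x
(2) = c*(10*x + 10) - 3*x^2 + 3*x + 6
(3) = -c^3 + 81*c
(4) = 20*y^2 - 2*y - 4
(5) = 5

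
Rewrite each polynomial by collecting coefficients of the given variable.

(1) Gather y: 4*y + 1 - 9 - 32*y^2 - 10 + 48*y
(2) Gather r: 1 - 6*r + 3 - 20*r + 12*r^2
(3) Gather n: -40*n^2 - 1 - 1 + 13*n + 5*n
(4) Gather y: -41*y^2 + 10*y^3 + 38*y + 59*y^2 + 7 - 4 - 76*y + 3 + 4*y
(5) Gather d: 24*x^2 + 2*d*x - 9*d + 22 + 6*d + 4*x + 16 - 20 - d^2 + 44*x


(1) = -32*y^2 + 52*y - 18
(2) = 12*r^2 - 26*r + 4
(3) = -40*n^2 + 18*n - 2
(4) = 10*y^3 + 18*y^2 - 34*y + 6
(5) = -d^2 + d*(2*x - 3) + 24*x^2 + 48*x + 18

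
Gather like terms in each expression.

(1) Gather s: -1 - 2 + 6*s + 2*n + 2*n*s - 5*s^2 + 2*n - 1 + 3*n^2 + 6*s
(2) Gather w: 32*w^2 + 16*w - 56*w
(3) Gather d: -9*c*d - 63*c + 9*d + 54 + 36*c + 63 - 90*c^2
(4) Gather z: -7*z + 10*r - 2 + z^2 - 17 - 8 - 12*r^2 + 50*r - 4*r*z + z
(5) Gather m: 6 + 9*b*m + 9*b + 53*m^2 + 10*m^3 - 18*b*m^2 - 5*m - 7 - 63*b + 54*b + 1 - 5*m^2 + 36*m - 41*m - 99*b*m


(1) = 3*n^2 + 4*n - 5*s^2 + s*(2*n + 12) - 4
(2) = 32*w^2 - 40*w
(3) = -90*c^2 - 27*c + d*(9 - 9*c) + 117
(4) = -12*r^2 + 60*r + z^2 + z*(-4*r - 6) - 27
(5) = 10*m^3 + m^2*(48 - 18*b) + m*(-90*b - 10)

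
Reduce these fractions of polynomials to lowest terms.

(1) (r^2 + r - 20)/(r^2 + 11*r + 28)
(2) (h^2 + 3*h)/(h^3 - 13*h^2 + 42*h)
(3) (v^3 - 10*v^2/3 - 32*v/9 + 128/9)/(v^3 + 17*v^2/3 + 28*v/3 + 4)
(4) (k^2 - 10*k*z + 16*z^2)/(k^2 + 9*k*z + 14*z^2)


(1) = (r^2 + r - 20)/(r^2 + 11*r + 28)
(2) = (h + 3)/(h^2 - 13*h + 42)
(3) = (9*v^2 - 48*v + 64)/(9*v^2 + 33*v + 18)
(4) = (k^2 - 10*k*z + 16*z^2)/(k^2 + 9*k*z + 14*z^2)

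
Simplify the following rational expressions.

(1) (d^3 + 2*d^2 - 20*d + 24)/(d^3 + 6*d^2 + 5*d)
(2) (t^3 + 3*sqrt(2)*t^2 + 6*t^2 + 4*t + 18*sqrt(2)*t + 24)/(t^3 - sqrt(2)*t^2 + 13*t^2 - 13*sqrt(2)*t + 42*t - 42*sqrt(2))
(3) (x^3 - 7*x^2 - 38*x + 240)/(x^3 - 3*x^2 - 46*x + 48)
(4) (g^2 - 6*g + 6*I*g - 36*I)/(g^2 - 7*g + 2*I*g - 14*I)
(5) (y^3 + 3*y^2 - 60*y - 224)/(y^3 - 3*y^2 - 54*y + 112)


(1) = (d^3 + 2*d^2 - 20*d + 24)/(d^3 + 6*d^2 + 5*d)
(2) = (t^2 + 3*sqrt(2)*t + 4)/(t^2 + t*(7 - sqrt(2)) - 7*sqrt(2))
(3) = (x - 5)/(x - 1)
(4) = (g^2 + g*(-6 + 6*I) - 36*I)/(g^2 + g*(-7 + 2*I) - 14*I)
(5) = (y + 4)/(y - 2)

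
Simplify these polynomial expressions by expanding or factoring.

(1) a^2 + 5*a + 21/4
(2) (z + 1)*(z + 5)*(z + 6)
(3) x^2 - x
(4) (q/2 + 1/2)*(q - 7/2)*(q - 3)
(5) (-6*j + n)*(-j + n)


(1) = (a + 3/2)*(a + 7/2)
(2) = z^3 + 12*z^2 + 41*z + 30
(3) = x*(x - 1)
(4) = q^3/2 - 11*q^2/4 + 2*q + 21/4
(5) = 6*j^2 - 7*j*n + n^2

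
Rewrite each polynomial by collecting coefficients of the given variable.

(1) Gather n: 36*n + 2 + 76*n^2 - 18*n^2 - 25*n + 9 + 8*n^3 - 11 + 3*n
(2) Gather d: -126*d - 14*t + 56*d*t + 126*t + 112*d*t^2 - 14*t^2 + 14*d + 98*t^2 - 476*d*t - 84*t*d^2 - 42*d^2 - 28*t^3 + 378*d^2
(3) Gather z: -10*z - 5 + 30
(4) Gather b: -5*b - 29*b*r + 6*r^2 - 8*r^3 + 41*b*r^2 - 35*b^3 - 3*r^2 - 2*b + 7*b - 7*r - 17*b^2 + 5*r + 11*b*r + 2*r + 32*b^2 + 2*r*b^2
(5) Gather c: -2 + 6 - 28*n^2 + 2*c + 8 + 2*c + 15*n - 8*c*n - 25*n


(1) = 8*n^3 + 58*n^2 + 14*n
(2) = d^2*(336 - 84*t) + d*(112*t^2 - 420*t - 112) - 28*t^3 + 84*t^2 + 112*t
(3) = 25 - 10*z
(4) = -35*b^3 + b^2*(2*r + 15) + b*(41*r^2 - 18*r) - 8*r^3 + 3*r^2
(5) = c*(4 - 8*n) - 28*n^2 - 10*n + 12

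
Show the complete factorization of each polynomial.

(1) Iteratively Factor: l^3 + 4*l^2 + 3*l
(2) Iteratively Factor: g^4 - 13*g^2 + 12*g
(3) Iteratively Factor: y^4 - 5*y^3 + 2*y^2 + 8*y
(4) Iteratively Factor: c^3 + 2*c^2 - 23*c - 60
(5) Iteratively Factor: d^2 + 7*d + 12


(1) = (l)*(l^2 + 4*l + 3) = l*(l + 1)*(l + 3)
(2) = (g)*(g^3 - 13*g + 12) = g*(g - 3)*(g^2 + 3*g - 4) = g*(g - 3)*(g - 1)*(g + 4)
(3) = (y + 1)*(y^3 - 6*y^2 + 8*y) = (y - 4)*(y + 1)*(y^2 - 2*y) = y*(y - 4)*(y + 1)*(y - 2)
(4) = (c + 4)*(c^2 - 2*c - 15) = (c + 3)*(c + 4)*(c - 5)
(5) = (d + 4)*(d + 3)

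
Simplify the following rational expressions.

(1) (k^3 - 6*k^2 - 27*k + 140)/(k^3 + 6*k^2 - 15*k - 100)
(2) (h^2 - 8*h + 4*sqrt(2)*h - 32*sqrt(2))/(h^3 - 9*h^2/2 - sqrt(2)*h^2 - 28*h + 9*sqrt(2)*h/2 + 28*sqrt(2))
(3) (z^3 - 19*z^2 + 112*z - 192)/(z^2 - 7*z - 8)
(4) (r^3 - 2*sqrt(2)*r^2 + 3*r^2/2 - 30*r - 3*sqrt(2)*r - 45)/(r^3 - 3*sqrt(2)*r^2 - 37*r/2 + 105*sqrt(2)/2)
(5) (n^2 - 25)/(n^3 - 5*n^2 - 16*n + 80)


(1) = (k - 7)/(k + 5)
(2) = (2*h + 8*sqrt(2))/(2*h^2 + h*(7 - 2*sqrt(2)) - 7*sqrt(2))
(3) = (z^2 - 11*z + 24)/(z + 1)
(4) = (4*r^2 + r*(6 - 20*sqrt(2)) - 30*sqrt(2))/(4*r^2 - 24*sqrt(2)*r + 70)
(5) = (n + 5)/(n^2 - 16)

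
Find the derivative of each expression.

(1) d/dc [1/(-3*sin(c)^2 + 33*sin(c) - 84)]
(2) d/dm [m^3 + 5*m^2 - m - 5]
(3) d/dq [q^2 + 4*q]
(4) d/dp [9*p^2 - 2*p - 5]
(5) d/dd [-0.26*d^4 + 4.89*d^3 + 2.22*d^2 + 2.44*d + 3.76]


(1) = (2*sin(c) - 11)*cos(c)/(3*(sin(c)^2 - 11*sin(c) + 28)^2)
(2) = 3*m^2 + 10*m - 1
(3) = 2*q + 4
(4) = 18*p - 2
(5) = -1.04*d^3 + 14.67*d^2 + 4.44*d + 2.44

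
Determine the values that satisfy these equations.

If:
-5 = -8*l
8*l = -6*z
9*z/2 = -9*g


Then:
g = 5/12
l = 5/8
z = -5/6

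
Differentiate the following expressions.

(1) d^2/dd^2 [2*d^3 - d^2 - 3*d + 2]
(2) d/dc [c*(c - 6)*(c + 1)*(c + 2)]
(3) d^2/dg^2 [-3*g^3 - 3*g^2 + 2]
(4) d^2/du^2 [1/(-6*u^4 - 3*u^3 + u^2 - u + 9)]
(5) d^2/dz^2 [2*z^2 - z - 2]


(1) = 12*d - 2
(2) = 4*c^3 - 9*c^2 - 32*c - 12
(3) = -18*g - 6
(4) = 2*((36*u^2 + 9*u - 1)*(6*u^4 + 3*u^3 - u^2 + u - 9) - (24*u^3 + 9*u^2 - 2*u + 1)^2)/(6*u^4 + 3*u^3 - u^2 + u - 9)^3
(5) = 4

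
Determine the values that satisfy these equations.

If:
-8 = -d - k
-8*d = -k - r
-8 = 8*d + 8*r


Then:
d = 7/10
k = 73/10
r = -17/10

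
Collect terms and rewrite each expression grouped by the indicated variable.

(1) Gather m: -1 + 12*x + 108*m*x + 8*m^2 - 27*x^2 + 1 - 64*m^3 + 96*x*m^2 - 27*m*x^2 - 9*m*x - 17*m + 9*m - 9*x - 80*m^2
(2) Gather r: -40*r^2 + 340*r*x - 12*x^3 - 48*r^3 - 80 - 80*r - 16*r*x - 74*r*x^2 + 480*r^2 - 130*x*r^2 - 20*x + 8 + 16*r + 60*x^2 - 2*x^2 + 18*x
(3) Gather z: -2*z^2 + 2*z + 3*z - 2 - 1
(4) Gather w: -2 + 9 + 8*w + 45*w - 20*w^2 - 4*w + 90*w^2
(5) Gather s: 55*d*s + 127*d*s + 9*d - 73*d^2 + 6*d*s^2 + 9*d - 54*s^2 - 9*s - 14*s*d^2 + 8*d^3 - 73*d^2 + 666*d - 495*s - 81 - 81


(1) = -64*m^3 + m^2*(96*x - 72) + m*(-27*x^2 + 99*x - 8) - 27*x^2 + 3*x
(2) = -48*r^3 + r^2*(440 - 130*x) + r*(-74*x^2 + 324*x - 64) - 12*x^3 + 58*x^2 - 2*x - 72
(3) = -2*z^2 + 5*z - 3
(4) = 70*w^2 + 49*w + 7
(5) = 8*d^3 - 146*d^2 + 684*d + s^2*(6*d - 54) + s*(-14*d^2 + 182*d - 504) - 162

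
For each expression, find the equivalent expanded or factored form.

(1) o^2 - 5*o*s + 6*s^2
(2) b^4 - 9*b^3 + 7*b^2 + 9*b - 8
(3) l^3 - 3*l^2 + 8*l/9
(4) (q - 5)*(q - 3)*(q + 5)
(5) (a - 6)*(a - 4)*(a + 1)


(1) = (o - 3*s)*(o - 2*s)
(2) = (b - 8)*(b - 1)^2*(b + 1)
(3) = l*(l - 8/3)*(l - 1/3)
(4) = q^3 - 3*q^2 - 25*q + 75
(5) = a^3 - 9*a^2 + 14*a + 24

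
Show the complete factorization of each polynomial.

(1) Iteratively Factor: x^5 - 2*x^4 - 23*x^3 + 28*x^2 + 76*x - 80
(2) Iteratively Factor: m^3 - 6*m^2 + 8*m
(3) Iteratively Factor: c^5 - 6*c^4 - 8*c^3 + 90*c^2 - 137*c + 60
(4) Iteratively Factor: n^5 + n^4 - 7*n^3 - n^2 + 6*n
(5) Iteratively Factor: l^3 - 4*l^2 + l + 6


(1) = (x - 1)*(x^4 - x^3 - 24*x^2 + 4*x + 80) = (x - 2)*(x - 1)*(x^3 + x^2 - 22*x - 40) = (x - 2)*(x - 1)*(x + 2)*(x^2 - x - 20) = (x - 5)*(x - 2)*(x - 1)*(x + 2)*(x + 4)
(2) = (m - 4)*(m^2 - 2*m) = (m - 4)*(m - 2)*(m)
(3) = (c + 4)*(c^4 - 10*c^3 + 32*c^2 - 38*c + 15) = (c - 3)*(c + 4)*(c^3 - 7*c^2 + 11*c - 5) = (c - 3)*(c - 1)*(c + 4)*(c^2 - 6*c + 5) = (c - 5)*(c - 3)*(c - 1)*(c + 4)*(c - 1)
(4) = (n + 1)*(n^4 - 7*n^2 + 6*n) = n*(n + 1)*(n^3 - 7*n + 6) = n*(n + 1)*(n + 3)*(n^2 - 3*n + 2) = n*(n - 1)*(n + 1)*(n + 3)*(n - 2)
(5) = (l - 3)*(l^2 - l - 2) = (l - 3)*(l - 2)*(l + 1)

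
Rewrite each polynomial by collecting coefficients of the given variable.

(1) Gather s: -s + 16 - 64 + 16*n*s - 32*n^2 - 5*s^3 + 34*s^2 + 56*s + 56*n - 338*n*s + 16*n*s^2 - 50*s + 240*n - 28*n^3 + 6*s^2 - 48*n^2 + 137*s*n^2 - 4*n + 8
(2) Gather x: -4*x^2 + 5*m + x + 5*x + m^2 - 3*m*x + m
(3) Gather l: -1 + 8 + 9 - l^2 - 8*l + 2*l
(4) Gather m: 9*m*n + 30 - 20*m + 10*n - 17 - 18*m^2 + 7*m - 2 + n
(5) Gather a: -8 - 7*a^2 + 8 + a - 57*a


(1) = -28*n^3 - 80*n^2 + 292*n - 5*s^3 + s^2*(16*n + 40) + s*(137*n^2 - 322*n + 5) - 40
(2) = m^2 + 6*m - 4*x^2 + x*(6 - 3*m)
(3) = -l^2 - 6*l + 16
(4) = -18*m^2 + m*(9*n - 13) + 11*n + 11
(5) = -7*a^2 - 56*a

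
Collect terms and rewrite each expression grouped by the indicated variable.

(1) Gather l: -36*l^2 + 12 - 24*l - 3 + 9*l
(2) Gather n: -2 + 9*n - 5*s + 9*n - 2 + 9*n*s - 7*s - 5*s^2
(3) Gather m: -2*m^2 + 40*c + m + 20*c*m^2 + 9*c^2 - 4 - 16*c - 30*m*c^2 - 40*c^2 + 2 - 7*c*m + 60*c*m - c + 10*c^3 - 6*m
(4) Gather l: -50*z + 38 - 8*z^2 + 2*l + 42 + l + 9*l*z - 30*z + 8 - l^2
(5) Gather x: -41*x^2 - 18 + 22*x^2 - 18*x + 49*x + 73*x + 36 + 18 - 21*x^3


(1) = -36*l^2 - 15*l + 9
(2) = n*(9*s + 18) - 5*s^2 - 12*s - 4
(3) = 10*c^3 - 31*c^2 + 23*c + m^2*(20*c - 2) + m*(-30*c^2 + 53*c - 5) - 2
(4) = -l^2 + l*(9*z + 3) - 8*z^2 - 80*z + 88
(5) = -21*x^3 - 19*x^2 + 104*x + 36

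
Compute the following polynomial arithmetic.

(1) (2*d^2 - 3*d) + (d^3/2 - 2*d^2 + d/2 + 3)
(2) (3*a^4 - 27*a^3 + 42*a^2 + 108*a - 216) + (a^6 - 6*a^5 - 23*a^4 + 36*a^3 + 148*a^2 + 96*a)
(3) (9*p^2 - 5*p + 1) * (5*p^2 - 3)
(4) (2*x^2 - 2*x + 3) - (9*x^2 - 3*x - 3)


(1) = d^3/2 - 5*d/2 + 3
(2) = a^6 - 6*a^5 - 20*a^4 + 9*a^3 + 190*a^2 + 204*a - 216
(3) = 45*p^4 - 25*p^3 - 22*p^2 + 15*p - 3
(4) = -7*x^2 + x + 6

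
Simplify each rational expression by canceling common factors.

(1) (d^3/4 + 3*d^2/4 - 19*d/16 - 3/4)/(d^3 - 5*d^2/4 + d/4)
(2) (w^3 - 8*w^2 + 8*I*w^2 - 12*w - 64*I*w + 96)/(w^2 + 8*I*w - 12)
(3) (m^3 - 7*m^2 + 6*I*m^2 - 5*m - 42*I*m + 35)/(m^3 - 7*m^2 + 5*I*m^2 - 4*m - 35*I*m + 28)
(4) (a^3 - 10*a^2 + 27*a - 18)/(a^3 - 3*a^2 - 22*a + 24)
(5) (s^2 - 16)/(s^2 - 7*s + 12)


(1) = (4*d^3 + 12*d^2 - 19*d - 12)/(16*d^3 - 20*d^2 + 4*d)
(2) = w - 8
(3) = (m + 5*I)/(m + 4*I)
(4) = (a - 3)/(a + 4)
(5) = (s + 4)/(s - 3)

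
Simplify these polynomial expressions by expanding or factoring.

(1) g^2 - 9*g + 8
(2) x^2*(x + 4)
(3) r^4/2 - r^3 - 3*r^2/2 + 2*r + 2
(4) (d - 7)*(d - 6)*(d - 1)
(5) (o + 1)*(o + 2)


(1) = (g - 8)*(g - 1)
(2) = x^3 + 4*x^2
(3) = (r/2 + 1/2)*(r - 2)^2*(r + 1)
(4) = d^3 - 14*d^2 + 55*d - 42
(5) = o^2 + 3*o + 2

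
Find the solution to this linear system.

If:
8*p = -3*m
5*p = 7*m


Then:
m = 0
p = 0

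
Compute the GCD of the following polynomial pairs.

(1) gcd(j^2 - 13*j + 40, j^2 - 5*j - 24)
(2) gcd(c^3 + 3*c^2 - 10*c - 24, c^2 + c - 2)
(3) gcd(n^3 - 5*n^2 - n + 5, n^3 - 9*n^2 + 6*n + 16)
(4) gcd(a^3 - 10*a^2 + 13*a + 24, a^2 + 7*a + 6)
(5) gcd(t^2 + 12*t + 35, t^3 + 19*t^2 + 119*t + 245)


(1) = gcd((j - 8)*(j - 5), (j - 8)*(j + 3)) = j - 8
(2) = c + 2
(3) = gcd((n - 5)*(n - 1)*(n + 1), (n - 8)*(n - 2)*(n + 1)) = n + 1
(4) = a + 1
(5) = gcd((t + 5)*(t + 7), (t + 5)*(t + 7)^2) = t^2 + 12*t + 35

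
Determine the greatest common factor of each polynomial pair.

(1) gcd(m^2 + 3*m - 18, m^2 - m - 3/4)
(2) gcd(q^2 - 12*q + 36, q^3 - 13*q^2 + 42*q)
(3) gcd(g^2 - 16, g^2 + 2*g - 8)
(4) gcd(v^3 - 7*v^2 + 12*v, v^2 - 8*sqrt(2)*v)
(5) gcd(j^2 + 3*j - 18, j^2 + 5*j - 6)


(1) = 1
(2) = q - 6
(3) = gcd((g - 4)*(g + 4), (g - 2)*(g + 4)) = g + 4
(4) = gcd(v*(v - 4)*(v - 3), v*(v - 8*sqrt(2))) = v
(5) = gcd((j - 3)*(j + 6), (j - 1)*(j + 6)) = j + 6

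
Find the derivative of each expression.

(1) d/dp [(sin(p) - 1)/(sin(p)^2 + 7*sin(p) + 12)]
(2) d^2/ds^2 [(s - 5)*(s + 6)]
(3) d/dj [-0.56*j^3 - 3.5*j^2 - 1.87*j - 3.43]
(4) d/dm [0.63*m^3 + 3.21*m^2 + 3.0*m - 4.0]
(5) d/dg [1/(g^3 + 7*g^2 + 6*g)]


(1) = (2*sin(p) + cos(p)^2 + 18)*cos(p)/(sin(p)^2 + 7*sin(p) + 12)^2
(2) = 2
(3) = -1.68*j^2 - 7.0*j - 1.87
(4) = 1.89*m^2 + 6.42*m + 3.0
(5) = (-3*g^2 - 14*g - 6)/(g^2*(g^2 + 7*g + 6)^2)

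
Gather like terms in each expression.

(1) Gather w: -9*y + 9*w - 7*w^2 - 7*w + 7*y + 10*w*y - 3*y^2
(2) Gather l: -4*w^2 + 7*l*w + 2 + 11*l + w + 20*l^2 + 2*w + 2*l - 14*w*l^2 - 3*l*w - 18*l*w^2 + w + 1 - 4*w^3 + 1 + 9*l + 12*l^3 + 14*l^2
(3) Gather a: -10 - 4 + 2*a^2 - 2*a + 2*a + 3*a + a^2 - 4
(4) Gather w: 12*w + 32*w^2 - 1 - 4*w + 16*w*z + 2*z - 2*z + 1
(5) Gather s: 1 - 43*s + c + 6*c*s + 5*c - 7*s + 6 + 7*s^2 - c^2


(1) = -7*w^2 + w*(10*y + 2) - 3*y^2 - 2*y
(2) = 12*l^3 + l^2*(34 - 14*w) + l*(-18*w^2 + 4*w + 22) - 4*w^3 - 4*w^2 + 4*w + 4
(3) = 3*a^2 + 3*a - 18
(4) = 32*w^2 + w*(16*z + 8)
(5) = -c^2 + 6*c + 7*s^2 + s*(6*c - 50) + 7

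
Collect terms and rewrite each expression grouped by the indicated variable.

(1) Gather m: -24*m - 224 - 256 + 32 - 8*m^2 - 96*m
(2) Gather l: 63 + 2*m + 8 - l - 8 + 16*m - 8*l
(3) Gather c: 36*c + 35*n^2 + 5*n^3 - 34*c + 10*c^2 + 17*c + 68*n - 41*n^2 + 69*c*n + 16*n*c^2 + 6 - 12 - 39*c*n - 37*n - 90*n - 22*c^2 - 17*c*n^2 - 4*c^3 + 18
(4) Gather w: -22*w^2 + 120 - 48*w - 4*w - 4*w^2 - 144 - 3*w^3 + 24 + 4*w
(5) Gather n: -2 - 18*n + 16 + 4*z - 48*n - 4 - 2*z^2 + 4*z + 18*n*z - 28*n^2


(1) = -8*m^2 - 120*m - 448
(2) = -9*l + 18*m + 63
(3) = -4*c^3 + c^2*(16*n - 12) + c*(-17*n^2 + 30*n + 19) + 5*n^3 - 6*n^2 - 59*n + 12
(4) = -3*w^3 - 26*w^2 - 48*w
(5) = -28*n^2 + n*(18*z - 66) - 2*z^2 + 8*z + 10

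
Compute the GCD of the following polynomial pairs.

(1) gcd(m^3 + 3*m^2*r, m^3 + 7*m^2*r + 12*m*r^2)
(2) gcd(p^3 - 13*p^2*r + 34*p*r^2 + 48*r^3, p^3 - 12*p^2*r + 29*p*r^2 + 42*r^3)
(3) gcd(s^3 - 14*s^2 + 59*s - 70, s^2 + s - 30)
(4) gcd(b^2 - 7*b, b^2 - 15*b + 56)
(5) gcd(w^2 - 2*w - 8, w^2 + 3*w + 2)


(1) = m^2 + 3*m*r
(2) = gcd((p - 8*r)*(p - 6*r)*(p + r), (p - 7*r)*(p - 6*r)*(p + r)) = p^2 - 5*p*r - 6*r^2
(3) = gcd((s - 7)*(s - 5)*(s - 2), (s - 5)*(s + 6)) = s - 5
(4) = b - 7
(5) = w + 2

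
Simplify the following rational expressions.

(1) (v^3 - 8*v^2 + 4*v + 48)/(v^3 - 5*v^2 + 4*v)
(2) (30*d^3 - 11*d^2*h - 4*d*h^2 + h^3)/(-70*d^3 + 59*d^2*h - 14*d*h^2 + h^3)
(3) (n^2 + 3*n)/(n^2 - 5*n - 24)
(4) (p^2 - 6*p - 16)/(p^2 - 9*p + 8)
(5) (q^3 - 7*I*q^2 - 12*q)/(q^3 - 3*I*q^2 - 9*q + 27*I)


(1) = (v^2 - 4*v - 12)/(v^2 - v)
(2) = (-3*d - h)/(7*d - h)
(3) = n/(n - 8)
(4) = (p + 2)/(p - 1)
(5) = (q^2 - 4*I*q)/(q^2 - 9)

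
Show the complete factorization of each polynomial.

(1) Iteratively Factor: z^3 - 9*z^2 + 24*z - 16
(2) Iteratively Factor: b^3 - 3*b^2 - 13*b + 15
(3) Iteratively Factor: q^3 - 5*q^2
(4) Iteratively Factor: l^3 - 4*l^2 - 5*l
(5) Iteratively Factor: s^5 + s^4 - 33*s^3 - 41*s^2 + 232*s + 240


(1) = (z - 4)*(z^2 - 5*z + 4) = (z - 4)^2*(z - 1)
(2) = (b - 1)*(b^2 - 2*b - 15) = (b - 1)*(b + 3)*(b - 5)
(3) = (q)*(q^2 - 5*q) = q*(q - 5)*(q)
(4) = (l + 1)*(l^2 - 5*l) = (l - 5)*(l + 1)*(l)
(5) = (s - 5)*(s^4 + 6*s^3 - 3*s^2 - 56*s - 48) = (s - 5)*(s - 3)*(s^3 + 9*s^2 + 24*s + 16) = (s - 5)*(s - 3)*(s + 1)*(s^2 + 8*s + 16) = (s - 5)*(s - 3)*(s + 1)*(s + 4)*(s + 4)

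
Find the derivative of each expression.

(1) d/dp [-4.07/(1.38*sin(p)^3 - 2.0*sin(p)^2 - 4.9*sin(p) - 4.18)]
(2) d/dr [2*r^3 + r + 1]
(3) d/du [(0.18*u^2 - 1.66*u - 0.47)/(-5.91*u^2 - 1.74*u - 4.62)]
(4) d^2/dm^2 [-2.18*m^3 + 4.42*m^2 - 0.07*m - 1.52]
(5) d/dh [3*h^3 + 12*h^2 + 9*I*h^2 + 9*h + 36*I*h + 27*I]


(1) = (16.8498*sin(p)^2 - 16.28*sin(p) - 19.943)*cos(p)/(-1.38*sin(p)^3 + 2.0*sin(p)^2 + 4.9*sin(p) + 4.18)^2
(2) = 6*r^2 + 1
(3) = (-10.1238*u^2 - 7.2186*u + 6.8514)/(34.9281*u^4 + 20.5668*u^3 + 57.636*u^2 + 16.0776*u + 21.3444)
(4) = 8.84 - 13.08*m
(5) = 9*h^2 + h*(24 + 18*I) + 9 + 36*I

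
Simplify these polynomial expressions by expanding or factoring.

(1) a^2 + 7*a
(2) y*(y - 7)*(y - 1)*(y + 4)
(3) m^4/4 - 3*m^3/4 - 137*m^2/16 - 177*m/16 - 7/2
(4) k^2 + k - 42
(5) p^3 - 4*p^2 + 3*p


(1) = a*(a + 7)
(2) = y^4 - 4*y^3 - 25*y^2 + 28*y
(3) = (m/4 + 1/4)*(m - 8)*(m + 1/2)*(m + 7/2)
(4) = (k - 6)*(k + 7)
(5) = p*(p - 3)*(p - 1)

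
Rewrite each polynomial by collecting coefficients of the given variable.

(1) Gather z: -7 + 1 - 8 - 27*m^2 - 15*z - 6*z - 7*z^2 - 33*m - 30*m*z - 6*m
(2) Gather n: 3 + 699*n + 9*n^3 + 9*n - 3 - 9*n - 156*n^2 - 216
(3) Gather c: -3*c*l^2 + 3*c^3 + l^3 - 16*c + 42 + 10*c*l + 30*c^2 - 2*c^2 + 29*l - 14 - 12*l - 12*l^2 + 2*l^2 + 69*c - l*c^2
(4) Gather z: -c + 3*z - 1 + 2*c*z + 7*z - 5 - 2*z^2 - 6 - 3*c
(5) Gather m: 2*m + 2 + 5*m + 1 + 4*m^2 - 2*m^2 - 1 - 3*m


(1) = -27*m^2 - 39*m - 7*z^2 + z*(-30*m - 21) - 14
(2) = 9*n^3 - 156*n^2 + 699*n - 216
(3) = 3*c^3 + c^2*(28 - l) + c*(-3*l^2 + 10*l + 53) + l^3 - 10*l^2 + 17*l + 28
(4) = -4*c - 2*z^2 + z*(2*c + 10) - 12
(5) = 2*m^2 + 4*m + 2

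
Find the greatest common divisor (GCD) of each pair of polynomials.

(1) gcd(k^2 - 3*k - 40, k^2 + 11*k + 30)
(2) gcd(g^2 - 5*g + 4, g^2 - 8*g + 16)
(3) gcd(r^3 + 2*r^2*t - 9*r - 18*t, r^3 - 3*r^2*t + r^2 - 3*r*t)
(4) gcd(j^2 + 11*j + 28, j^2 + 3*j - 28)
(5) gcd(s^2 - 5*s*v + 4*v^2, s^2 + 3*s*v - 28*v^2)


(1) = k + 5
(2) = gcd((g - 4)*(g - 1), (g - 4)^2) = g - 4
(3) = gcd((r - 3)*(r + 3)*(r + 2*t), r*(r + 1)*(r - 3*t)) = 1
(4) = j + 7
(5) = gcd((s - 4*v)*(s - v), (s - 4*v)*(s + 7*v)) = s - 4*v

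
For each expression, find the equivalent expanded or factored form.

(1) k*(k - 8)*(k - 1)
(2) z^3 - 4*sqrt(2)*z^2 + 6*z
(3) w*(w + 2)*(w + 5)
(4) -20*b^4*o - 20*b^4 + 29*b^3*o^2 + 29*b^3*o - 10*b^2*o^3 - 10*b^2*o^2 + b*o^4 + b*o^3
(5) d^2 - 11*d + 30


(1) = k^3 - 9*k^2 + 8*k
(2) = z*(z - 3*sqrt(2))*(z - sqrt(2))
(3) = w^3 + 7*w^2 + 10*w
(4) = (-5*b + o)*(-4*b + o)*(-b + o)*(b*o + b)
(5) = (d - 6)*(d - 5)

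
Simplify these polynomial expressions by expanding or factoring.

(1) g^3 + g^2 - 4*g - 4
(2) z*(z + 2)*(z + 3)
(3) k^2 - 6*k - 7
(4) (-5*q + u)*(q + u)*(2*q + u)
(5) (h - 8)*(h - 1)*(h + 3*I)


(1) = (g - 2)*(g + 1)*(g + 2)
(2) = z^3 + 5*z^2 + 6*z
(3) = (k - 7)*(k + 1)
(4) = -10*q^3 - 13*q^2*u - 2*q*u^2 + u^3
(5) = h^3 - 9*h^2 + 3*I*h^2 + 8*h - 27*I*h + 24*I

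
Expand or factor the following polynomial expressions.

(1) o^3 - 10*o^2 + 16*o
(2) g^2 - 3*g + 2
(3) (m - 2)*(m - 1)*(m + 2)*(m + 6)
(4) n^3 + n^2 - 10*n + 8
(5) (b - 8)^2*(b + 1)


(1) = o*(o - 8)*(o - 2)
(2) = (g - 2)*(g - 1)
(3) = m^4 + 5*m^3 - 10*m^2 - 20*m + 24
(4) = (n - 2)*(n - 1)*(n + 4)
(5) = b^3 - 15*b^2 + 48*b + 64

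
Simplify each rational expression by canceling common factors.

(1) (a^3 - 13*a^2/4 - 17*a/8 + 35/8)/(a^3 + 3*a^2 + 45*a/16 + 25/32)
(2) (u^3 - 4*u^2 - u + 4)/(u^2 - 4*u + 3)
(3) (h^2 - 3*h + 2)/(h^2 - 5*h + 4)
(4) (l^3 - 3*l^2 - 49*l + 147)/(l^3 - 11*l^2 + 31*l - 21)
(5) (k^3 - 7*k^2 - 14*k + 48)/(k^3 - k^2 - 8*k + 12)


(1) = (8*a^2 - 36*a + 28)/(8*a^2 + 14*a + 5)
(2) = (u^2 - 3*u - 4)/(u - 3)
(3) = (h - 2)/(h - 4)
(4) = (l + 7)/(l - 1)
(5) = (k - 8)/(k - 2)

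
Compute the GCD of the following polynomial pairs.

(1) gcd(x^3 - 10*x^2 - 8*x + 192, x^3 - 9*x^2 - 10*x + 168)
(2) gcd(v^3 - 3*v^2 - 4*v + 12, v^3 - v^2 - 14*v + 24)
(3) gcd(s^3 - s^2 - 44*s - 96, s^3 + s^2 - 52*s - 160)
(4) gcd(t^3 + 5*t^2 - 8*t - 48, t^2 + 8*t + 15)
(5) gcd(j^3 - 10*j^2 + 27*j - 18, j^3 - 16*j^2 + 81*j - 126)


(1) = gcd((x - 8)*(x - 6)*(x + 4), (x - 7)*(x - 6)*(x + 4)) = x^2 - 2*x - 24
(2) = gcd((v - 3)*(v - 2)*(v + 2), (v - 3)*(v - 2)*(v + 4)) = v^2 - 5*v + 6
(3) = gcd((s - 8)*(s + 3)*(s + 4), (s - 8)*(s + 4)*(s + 5)) = s^2 - 4*s - 32
(4) = 1
(5) = j^2 - 9*j + 18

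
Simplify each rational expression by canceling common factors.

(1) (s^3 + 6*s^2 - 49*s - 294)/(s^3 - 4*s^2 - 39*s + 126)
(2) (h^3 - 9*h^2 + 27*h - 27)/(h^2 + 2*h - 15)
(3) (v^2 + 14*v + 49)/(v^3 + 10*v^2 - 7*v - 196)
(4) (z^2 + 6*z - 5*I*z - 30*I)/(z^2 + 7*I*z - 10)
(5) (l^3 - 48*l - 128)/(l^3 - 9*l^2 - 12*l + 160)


(1) = (s + 7)/(s - 3)
(2) = (h^2 - 6*h + 9)/(h + 5)
(3) = 1/(v - 4)
(4) = (z^2 + z*(6 - 5*I) - 30*I)/(z^2 + 7*I*z - 10)
(5) = (l + 4)/(l - 5)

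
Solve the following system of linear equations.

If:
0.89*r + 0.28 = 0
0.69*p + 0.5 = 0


Then:
p = -0.72
r = -0.31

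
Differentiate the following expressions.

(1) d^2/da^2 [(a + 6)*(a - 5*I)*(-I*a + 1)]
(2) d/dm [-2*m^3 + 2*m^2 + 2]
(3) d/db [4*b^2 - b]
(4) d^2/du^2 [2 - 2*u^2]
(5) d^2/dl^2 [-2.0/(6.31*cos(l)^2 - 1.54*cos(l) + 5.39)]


(1) = -6*I*a - 8 - 12*I
(2) = 2*m*(2 - 3*m)
(3) = 8*b - 1
(4) = -4
(5) = (318.5288*(1 - cos(l)^2)^2 - 58.3044*cos(l)^3 - 108.0796*cos(l)^2 + 133.21*cos(l) - 191.9716)/(6.31*cos(l)^2 - 1.54*cos(l) + 5.39)^3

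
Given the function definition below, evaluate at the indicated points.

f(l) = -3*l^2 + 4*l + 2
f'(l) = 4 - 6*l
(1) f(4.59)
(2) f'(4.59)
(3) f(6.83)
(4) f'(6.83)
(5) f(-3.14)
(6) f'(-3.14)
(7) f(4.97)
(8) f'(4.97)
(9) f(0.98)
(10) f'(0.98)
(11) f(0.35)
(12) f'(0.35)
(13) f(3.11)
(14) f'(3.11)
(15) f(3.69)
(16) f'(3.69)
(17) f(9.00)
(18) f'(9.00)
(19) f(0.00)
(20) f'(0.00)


(1) = -42.84
(2) = -23.54
(3) = -110.63
(4) = -36.98
(5) = -40.14
(6) = 22.84
(7) = -52.22
(8) = -25.82
(9) = 3.04
(10) = -1.88
(11) = 3.03
(12) = 1.90
(13) = -14.58
(14) = -14.66
(15) = -24.09
(16) = -18.14
(17) = -205.00
(18) = -50.00
(19) = 2.00
(20) = 4.00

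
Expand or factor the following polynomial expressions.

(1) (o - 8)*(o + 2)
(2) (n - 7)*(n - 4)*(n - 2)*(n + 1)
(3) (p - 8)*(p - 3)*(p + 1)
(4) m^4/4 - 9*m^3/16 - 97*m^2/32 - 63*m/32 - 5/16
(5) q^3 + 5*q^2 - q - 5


(1) = o^2 - 6*o - 16
(2) = n^4 - 12*n^3 + 37*n^2 - 6*n - 56
(3) = p^3 - 10*p^2 + 13*p + 24
(4) = (m/4 + 1/2)*(m - 5)*(m + 1/4)*(m + 1/2)
(5) = (q - 1)*(q + 1)*(q + 5)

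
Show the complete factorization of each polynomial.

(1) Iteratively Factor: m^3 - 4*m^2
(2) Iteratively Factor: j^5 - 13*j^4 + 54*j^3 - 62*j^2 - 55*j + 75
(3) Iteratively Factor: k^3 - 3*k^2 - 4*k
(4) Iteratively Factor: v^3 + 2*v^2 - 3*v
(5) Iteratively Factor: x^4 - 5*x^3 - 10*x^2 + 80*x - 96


(1) = (m)*(m^2 - 4*m) = m^2*(m - 4)
(2) = (j - 1)*(j^4 - 12*j^3 + 42*j^2 - 20*j - 75) = (j - 1)*(j + 1)*(j^3 - 13*j^2 + 55*j - 75) = (j - 5)*(j - 1)*(j + 1)*(j^2 - 8*j + 15) = (j - 5)^2*(j - 1)*(j + 1)*(j - 3)
(3) = (k - 4)*(k^2 + k) = (k - 4)*(k + 1)*(k)
(4) = (v + 3)*(v^2 - v) = v*(v + 3)*(v - 1)
(5) = (x - 2)*(x^3 - 3*x^2 - 16*x + 48) = (x - 2)*(x + 4)*(x^2 - 7*x + 12) = (x - 3)*(x - 2)*(x + 4)*(x - 4)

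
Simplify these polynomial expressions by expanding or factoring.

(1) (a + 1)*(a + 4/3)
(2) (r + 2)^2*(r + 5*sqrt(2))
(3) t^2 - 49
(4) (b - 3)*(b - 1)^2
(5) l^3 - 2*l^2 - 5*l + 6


(1) = a^2 + 7*a/3 + 4/3
(2) = r^3 + 4*r^2 + 5*sqrt(2)*r^2 + 4*r + 20*sqrt(2)*r + 20*sqrt(2)
(3) = (t - 7)*(t + 7)
(4) = b^3 - 5*b^2 + 7*b - 3
(5) = (l - 3)*(l - 1)*(l + 2)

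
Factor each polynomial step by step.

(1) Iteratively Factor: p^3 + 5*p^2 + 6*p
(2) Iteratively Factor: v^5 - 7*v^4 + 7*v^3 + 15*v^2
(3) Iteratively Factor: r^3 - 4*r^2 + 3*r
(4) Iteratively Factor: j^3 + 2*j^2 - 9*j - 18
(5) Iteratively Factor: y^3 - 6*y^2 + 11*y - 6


(1) = (p + 3)*(p^2 + 2*p) = p*(p + 3)*(p + 2)
(2) = (v - 3)*(v^4 - 4*v^3 - 5*v^2) = (v - 5)*(v - 3)*(v^3 + v^2) = v*(v - 5)*(v - 3)*(v^2 + v) = v*(v - 5)*(v - 3)*(v + 1)*(v)
(3) = (r - 3)*(r^2 - r) = (r - 3)*(r - 1)*(r)
(4) = (j - 3)*(j^2 + 5*j + 6) = (j - 3)*(j + 2)*(j + 3)
(5) = (y - 2)*(y^2 - 4*y + 3) = (y - 3)*(y - 2)*(y - 1)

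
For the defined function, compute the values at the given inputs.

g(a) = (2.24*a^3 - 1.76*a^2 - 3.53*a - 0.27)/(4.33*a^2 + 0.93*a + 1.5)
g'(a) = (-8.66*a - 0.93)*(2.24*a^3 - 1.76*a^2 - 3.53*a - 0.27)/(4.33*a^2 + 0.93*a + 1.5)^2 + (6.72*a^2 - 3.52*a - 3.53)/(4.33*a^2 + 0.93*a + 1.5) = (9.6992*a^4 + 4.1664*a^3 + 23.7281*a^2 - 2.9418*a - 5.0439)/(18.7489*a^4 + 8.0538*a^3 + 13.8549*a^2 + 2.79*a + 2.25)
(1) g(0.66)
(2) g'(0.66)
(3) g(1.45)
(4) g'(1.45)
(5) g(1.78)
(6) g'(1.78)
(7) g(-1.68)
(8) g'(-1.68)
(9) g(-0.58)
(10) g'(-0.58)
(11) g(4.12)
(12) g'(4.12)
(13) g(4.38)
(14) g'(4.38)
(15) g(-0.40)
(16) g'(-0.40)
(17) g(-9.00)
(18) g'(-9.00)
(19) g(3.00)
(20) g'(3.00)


(1) = -0.68
(2) = 0.40
(3) = -0.19
(4) = 0.67
(5) = 0.03
(6) = 0.65
(7) = -0.82
(8) = 0.84
(9) = 0.31
(10) = 0.84
(11) = 1.42
(12) = 0.56
(13) = 1.57
(14) = 0.55
(15) = 0.39
(16) = -0.03
(17) = -5.07
(18) = 0.53
(19) = 0.78
(20) = 0.59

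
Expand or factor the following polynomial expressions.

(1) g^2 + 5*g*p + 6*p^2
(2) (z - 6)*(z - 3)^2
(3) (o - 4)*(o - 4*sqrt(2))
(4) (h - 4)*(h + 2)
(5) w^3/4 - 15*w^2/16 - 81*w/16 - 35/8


(1) = (g + 2*p)*(g + 3*p)
(2) = z^3 - 12*z^2 + 45*z - 54
(3) = o^2 - 4*sqrt(2)*o - 4*o + 16*sqrt(2)
(4) = h^2 - 2*h - 8
(5) = (w/4 + 1/2)*(w - 7)*(w + 5/4)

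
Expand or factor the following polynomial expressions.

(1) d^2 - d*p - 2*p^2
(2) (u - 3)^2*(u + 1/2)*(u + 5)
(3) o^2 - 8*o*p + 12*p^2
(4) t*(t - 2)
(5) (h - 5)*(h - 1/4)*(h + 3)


(1) = (d - 2*p)*(d + p)
(2) = u^4 - u^3/2 - 43*u^2/2 + 69*u/2 + 45/2
(3) = (o - 6*p)*(o - 2*p)
(4) = t^2 - 2*t
(5) = h^3 - 9*h^2/4 - 29*h/2 + 15/4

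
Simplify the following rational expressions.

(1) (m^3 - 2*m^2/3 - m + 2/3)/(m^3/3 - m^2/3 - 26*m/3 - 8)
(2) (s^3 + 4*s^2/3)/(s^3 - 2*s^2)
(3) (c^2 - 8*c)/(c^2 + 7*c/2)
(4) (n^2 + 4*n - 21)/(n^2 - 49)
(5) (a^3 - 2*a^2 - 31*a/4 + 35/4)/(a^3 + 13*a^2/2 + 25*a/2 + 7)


(1) = (3*m^2 - 5*m + 2)/(m^2 - 2*m - 24)
(2) = (3*s + 4)/(3*s - 6)
(3) = (2*c - 16)/(2*c + 7)
(4) = (n - 3)/(n - 7)
(5) = (4*a^3 - 8*a^2 - 31*a + 35)/(4*a^3 + 26*a^2 + 50*a + 28)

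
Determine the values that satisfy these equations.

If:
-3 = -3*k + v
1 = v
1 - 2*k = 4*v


Then:
No Solution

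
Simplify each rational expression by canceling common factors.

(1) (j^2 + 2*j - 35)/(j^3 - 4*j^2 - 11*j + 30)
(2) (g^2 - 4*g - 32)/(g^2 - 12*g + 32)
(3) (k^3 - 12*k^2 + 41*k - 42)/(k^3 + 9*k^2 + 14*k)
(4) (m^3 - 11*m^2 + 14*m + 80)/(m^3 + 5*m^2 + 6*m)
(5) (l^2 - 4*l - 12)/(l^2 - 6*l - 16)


(1) = (j + 7)/(j^2 + j - 6)
(2) = (g + 4)/(g - 4)
(3) = (k^3 - 12*k^2 + 41*k - 42)/(k^3 + 9*k^2 + 14*k)
(4) = (m^2 - 13*m + 40)/(m^2 + 3*m)
(5) = (l - 6)/(l - 8)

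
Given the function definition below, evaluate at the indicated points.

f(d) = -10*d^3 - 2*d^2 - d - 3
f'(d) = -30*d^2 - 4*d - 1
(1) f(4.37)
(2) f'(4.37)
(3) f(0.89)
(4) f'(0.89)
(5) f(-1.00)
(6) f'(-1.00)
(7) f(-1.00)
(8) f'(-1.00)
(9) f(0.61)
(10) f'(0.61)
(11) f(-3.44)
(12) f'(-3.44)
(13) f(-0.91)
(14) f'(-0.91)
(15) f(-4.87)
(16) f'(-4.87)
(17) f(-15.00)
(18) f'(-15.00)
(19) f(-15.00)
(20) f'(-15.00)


(1) = -880.10
(2) = -591.39
(3) = -12.52
(4) = -28.32
(5) = 6.00
(6) = -27.00
(7) = 6.00
(8) = -27.00
(9) = -6.62
(10) = -14.60
(11) = 383.85
(12) = -342.25
(13) = 3.79
(14) = -22.20
(15) = 1109.45
(16) = -693.03
(17) = 33312.00
(18) = -6691.00
(19) = 33312.00
(20) = -6691.00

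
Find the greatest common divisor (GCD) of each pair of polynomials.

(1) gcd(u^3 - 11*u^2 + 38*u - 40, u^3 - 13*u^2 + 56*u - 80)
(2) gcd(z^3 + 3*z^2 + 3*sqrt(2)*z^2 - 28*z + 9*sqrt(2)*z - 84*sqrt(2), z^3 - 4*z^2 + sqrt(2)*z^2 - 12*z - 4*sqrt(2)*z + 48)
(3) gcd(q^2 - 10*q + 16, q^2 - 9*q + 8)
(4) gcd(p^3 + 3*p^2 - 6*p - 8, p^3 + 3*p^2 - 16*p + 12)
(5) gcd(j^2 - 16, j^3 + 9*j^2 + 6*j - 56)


(1) = u^2 - 9*u + 20
(2) = gcd((z - 4)*(z + 7)*(z + 3*sqrt(2)), (z - 4)*(z - 2*sqrt(2))*(z + 3*sqrt(2))) = z^2 + z*(-4 + 3*sqrt(2)) - 12*sqrt(2)
(3) = gcd((q - 8)*(q - 2), (q - 8)*(q - 1)) = q - 8
(4) = gcd((p - 2)*(p + 1)*(p + 4), (p - 2)*(p - 1)*(p + 6)) = p - 2
(5) = gcd((j - 4)*(j + 4), (j - 2)*(j + 4)*(j + 7)) = j + 4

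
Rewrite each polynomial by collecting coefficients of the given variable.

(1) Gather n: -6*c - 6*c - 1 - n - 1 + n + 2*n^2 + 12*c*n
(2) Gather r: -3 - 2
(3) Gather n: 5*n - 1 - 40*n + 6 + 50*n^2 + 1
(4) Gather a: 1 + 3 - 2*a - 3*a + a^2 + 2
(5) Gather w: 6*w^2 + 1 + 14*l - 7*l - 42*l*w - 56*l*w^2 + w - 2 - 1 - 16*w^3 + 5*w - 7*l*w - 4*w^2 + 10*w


(1) = 12*c*n - 12*c + 2*n^2 - 2
(2) = -5
(3) = 50*n^2 - 35*n + 6
(4) = a^2 - 5*a + 6
(5) = 7*l - 16*w^3 + w^2*(2 - 56*l) + w*(16 - 49*l) - 2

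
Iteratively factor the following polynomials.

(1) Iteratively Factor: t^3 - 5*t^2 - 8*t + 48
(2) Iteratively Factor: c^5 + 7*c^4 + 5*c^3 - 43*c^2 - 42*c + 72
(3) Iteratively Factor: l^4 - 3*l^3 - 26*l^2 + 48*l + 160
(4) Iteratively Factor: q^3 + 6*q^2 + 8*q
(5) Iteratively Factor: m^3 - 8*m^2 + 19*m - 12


(1) = (t + 3)*(t^2 - 8*t + 16) = (t - 4)*(t + 3)*(t - 4)
(2) = (c - 1)*(c^4 + 8*c^3 + 13*c^2 - 30*c - 72) = (c - 2)*(c - 1)*(c^3 + 10*c^2 + 33*c + 36) = (c - 2)*(c - 1)*(c + 3)*(c^2 + 7*c + 12) = (c - 2)*(c - 1)*(c + 3)^2*(c + 4)
(3) = (l + 2)*(l^3 - 5*l^2 - 16*l + 80) = (l + 2)*(l + 4)*(l^2 - 9*l + 20) = (l - 5)*(l + 2)*(l + 4)*(l - 4)
(4) = (q + 2)*(q^2 + 4*q) = q*(q + 2)*(q + 4)
(5) = (m - 3)*(m^2 - 5*m + 4) = (m - 3)*(m - 1)*(m - 4)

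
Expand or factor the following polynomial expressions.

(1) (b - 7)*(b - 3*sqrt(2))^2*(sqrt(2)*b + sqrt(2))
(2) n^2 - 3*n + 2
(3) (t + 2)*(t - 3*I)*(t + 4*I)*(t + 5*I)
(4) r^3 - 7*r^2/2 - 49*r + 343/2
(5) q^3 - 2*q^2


(1) = sqrt(2)*b^4 - 12*b^3 - 6*sqrt(2)*b^3 + 11*sqrt(2)*b^2 + 72*b^2 - 108*sqrt(2)*b + 84*b - 126*sqrt(2)
(2) = (n - 2)*(n - 1)
(3) = t^4 + 2*t^3 + 6*I*t^3 + 7*t^2 + 12*I*t^2 + 14*t + 60*I*t + 120*I
(4) = (r - 7)*(r - 7/2)*(r + 7)
(5) = q^2*(q - 2)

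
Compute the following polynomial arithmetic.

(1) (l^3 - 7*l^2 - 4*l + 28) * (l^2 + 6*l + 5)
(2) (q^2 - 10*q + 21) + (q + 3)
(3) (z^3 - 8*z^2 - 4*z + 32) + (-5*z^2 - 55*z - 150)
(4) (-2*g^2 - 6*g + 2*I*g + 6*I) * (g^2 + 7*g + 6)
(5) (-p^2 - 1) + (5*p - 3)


(1) = l^5 - l^4 - 41*l^3 - 31*l^2 + 148*l + 140
(2) = q^2 - 9*q + 24
(3) = z^3 - 13*z^2 - 59*z - 118
(4) = -2*g^4 - 20*g^3 + 2*I*g^3 - 54*g^2 + 20*I*g^2 - 36*g + 54*I*g + 36*I
(5) = -p^2 + 5*p - 4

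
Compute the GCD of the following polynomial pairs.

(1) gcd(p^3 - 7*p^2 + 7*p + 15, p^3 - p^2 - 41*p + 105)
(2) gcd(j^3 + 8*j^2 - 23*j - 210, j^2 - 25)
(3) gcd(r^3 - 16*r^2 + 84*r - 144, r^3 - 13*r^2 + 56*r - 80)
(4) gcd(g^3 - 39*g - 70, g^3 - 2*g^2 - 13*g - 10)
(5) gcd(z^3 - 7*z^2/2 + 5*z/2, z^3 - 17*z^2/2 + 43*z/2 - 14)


(1) = p^2 - 8*p + 15
(2) = gcd((j - 5)*(j + 6)*(j + 7), (j - 5)*(j + 5)) = j - 5
(3) = r - 4
(4) = g + 2
(5) = gcd(z*(z - 5/2)*(z - 1), (z - 4)*(z - 7/2)*(z - 1)) = z - 1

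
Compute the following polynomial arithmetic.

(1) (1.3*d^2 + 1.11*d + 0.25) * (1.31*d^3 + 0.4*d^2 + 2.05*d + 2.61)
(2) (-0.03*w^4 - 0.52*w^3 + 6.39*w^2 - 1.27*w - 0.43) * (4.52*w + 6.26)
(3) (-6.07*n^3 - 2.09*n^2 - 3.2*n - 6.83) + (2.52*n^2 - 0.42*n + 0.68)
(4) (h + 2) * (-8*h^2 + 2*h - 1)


(1) = 1.703*d^5 + 1.9741*d^4 + 3.4365*d^3 + 5.7685*d^2 + 3.4096*d + 0.6525
(2) = -0.1356*w^5 - 2.5382*w^4 + 25.6276*w^3 + 34.261*w^2 - 9.8938*w - 2.6918
(3) = -6.07*n^3 + 0.43*n^2 - 3.62*n - 6.15
(4) = -8*h^3 - 14*h^2 + 3*h - 2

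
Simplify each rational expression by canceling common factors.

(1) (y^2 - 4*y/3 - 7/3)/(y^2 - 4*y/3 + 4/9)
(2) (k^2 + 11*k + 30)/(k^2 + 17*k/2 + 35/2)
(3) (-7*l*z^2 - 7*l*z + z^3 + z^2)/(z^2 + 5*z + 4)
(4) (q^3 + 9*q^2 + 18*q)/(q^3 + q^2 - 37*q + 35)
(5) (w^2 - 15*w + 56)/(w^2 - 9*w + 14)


(1) = (9*y^2 - 12*y - 21)/(9*y^2 - 12*y + 4)
(2) = (2*k + 12)/(2*k + 7)
(3) = (-7*l*z + z^2)/(z + 4)
(4) = (q^3 + 9*q^2 + 18*q)/(q^3 + q^2 - 37*q + 35)
(5) = (w - 8)/(w - 2)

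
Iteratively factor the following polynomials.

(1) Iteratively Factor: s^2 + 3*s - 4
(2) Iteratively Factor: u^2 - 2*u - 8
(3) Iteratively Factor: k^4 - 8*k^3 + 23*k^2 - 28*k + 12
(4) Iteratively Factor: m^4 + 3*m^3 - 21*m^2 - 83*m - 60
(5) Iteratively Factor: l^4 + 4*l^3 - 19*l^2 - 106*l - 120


(1) = (s + 4)*(s - 1)
(2) = (u + 2)*(u - 4)
(3) = (k - 1)*(k^3 - 7*k^2 + 16*k - 12) = (k - 2)*(k - 1)*(k^2 - 5*k + 6) = (k - 3)*(k - 2)*(k - 1)*(k - 2)
(4) = (m + 1)*(m^3 + 2*m^2 - 23*m - 60) = (m - 5)*(m + 1)*(m^2 + 7*m + 12) = (m - 5)*(m + 1)*(m + 4)*(m + 3)
(5) = (l + 3)*(l^3 + l^2 - 22*l - 40) = (l + 3)*(l + 4)*(l^2 - 3*l - 10) = (l - 5)*(l + 3)*(l + 4)*(l + 2)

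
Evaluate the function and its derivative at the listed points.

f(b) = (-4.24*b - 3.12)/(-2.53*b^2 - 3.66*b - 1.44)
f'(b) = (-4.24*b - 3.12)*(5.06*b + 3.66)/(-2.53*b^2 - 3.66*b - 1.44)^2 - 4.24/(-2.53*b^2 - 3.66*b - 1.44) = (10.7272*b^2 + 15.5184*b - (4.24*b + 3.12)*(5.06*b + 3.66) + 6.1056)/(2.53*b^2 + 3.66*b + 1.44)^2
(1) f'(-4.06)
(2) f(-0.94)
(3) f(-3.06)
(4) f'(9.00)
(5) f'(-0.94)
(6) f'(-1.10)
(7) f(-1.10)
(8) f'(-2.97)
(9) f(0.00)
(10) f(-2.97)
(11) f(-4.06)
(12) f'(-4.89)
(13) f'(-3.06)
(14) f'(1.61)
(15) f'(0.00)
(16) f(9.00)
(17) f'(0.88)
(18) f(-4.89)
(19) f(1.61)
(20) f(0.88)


(1) = -0.15
(2) = -3.68
(3) = -0.71
(4) = -0.02
(5) = 0.87
(6) = -4.11
(7) = -3.25
(8) = -0.32
(9) = 2.17
(10) = -0.74
(11) = -0.50
(12) = -0.10
(13) = -0.30
(14) = -0.30
(15) = -2.56
(16) = 0.17
(17) = -0.63
(18) = -0.40
(19) = 0.72
(20) = 1.03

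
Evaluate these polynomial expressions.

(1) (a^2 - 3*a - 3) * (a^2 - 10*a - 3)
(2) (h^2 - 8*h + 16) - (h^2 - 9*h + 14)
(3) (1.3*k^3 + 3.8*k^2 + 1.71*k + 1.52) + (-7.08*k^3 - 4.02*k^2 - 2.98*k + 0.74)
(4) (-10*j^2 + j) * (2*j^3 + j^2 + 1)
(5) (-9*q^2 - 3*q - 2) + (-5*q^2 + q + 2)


(1) = a^4 - 13*a^3 + 24*a^2 + 39*a + 9
(2) = h + 2
(3) = -5.78*k^3 - 0.22*k^2 - 1.27*k + 2.26
(4) = -20*j^5 - 8*j^4 + j^3 - 10*j^2 + j
(5) = -14*q^2 - 2*q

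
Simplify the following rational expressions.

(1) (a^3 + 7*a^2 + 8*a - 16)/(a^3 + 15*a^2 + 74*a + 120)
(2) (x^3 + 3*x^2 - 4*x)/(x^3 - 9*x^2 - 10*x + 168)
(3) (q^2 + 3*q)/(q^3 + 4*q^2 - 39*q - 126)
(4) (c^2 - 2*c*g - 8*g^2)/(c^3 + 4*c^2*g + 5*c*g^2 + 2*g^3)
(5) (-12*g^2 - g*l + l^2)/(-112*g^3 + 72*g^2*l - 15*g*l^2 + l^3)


(1) = (a^2 + 3*a - 4)/(a^2 + 11*a + 30)
(2) = (x^2 - x)/(x^2 - 13*x + 42)
(3) = q/(q^2 + q - 42)
(4) = (c - 4*g)/(c^2 + 2*c*g + g^2)
(5) = (3*g + l)/(28*g^2 - 11*g*l + l^2)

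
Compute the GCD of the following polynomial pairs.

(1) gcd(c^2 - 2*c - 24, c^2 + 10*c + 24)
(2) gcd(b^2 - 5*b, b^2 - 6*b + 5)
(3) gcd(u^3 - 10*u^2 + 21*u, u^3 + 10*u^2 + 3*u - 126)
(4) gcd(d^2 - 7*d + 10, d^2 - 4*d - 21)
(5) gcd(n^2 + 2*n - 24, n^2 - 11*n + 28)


(1) = c + 4
(2) = b - 5
(3) = u - 3
(4) = 1
(5) = gcd((n - 4)*(n + 6), (n - 7)*(n - 4)) = n - 4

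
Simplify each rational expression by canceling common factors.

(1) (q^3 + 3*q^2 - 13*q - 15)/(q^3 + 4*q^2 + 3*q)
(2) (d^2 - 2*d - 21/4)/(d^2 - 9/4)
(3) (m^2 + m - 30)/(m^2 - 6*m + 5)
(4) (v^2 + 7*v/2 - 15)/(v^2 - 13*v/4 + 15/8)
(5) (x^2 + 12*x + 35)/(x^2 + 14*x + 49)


(1) = (q^2 + 2*q - 15)/(q^2 + 3*q)
(2) = (2*d - 7)/(2*d - 3)
(3) = (m + 6)/(m - 1)
(4) = (4*v + 24)/(4*v - 3)
(5) = (x + 5)/(x + 7)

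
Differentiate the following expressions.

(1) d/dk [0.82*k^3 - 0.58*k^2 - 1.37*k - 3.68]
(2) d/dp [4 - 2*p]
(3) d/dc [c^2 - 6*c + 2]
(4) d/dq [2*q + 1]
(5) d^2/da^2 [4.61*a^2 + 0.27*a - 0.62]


(1) = 2.46*k^2 - 1.16*k - 1.37
(2) = -2
(3) = 2*c - 6
(4) = 2
(5) = 9.22000000000000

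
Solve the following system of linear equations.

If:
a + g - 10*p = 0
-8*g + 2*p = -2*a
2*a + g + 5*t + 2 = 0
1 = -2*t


Then:
a = 39/178
g = 11/178
p = 5/178
t = -1/2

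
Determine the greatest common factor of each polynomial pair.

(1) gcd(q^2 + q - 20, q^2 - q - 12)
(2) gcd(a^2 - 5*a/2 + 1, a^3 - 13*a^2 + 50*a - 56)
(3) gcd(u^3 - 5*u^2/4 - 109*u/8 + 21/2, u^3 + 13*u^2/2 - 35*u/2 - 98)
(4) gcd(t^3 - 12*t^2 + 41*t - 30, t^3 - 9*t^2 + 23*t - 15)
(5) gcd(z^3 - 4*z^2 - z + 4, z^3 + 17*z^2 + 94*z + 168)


(1) = gcd((q - 4)*(q + 5), (q - 4)*(q + 3)) = q - 4
(2) = gcd((a - 2)*(a - 1/2), (a - 7)*(a - 4)*(a - 2)) = a - 2
(3) = u^2 - u/2 - 14
(4) = gcd((t - 6)*(t - 5)*(t - 1), (t - 5)*(t - 3)*(t - 1)) = t^2 - 6*t + 5
(5) = 1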